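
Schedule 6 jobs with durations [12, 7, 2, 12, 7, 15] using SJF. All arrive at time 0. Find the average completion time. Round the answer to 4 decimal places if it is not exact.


SJF order (ascending): [2, 7, 7, 12, 12, 15]
Completion times:
  Job 1: burst=2, C=2
  Job 2: burst=7, C=9
  Job 3: burst=7, C=16
  Job 4: burst=12, C=28
  Job 5: burst=12, C=40
  Job 6: burst=15, C=55
Average completion = 150/6 = 25.0

25.0


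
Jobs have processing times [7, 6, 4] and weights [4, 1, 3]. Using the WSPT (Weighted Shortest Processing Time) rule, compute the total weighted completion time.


Compute p/w ratios and sort ascending (WSPT): [(4, 3), (7, 4), (6, 1)]
Compute weighted completion times:
  Job (p=4,w=3): C=4, w*C=3*4=12
  Job (p=7,w=4): C=11, w*C=4*11=44
  Job (p=6,w=1): C=17, w*C=1*17=17
Total weighted completion time = 73

73


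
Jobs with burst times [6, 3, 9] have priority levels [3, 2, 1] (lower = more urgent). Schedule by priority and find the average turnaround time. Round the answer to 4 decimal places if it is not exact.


Sort by priority (ascending = highest first):
Order: [(1, 9), (2, 3), (3, 6)]
Completion times:
  Priority 1, burst=9, C=9
  Priority 2, burst=3, C=12
  Priority 3, burst=6, C=18
Average turnaround = 39/3 = 13.0

13.0


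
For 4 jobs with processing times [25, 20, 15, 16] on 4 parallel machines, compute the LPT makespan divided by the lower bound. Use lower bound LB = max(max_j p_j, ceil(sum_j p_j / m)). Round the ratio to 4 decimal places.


LPT order: [25, 20, 16, 15]
Machine loads after assignment: [25, 20, 16, 15]
LPT makespan = 25
Lower bound = max(max_job, ceil(total/4)) = max(25, 19) = 25
Ratio = 25 / 25 = 1.0

1.0


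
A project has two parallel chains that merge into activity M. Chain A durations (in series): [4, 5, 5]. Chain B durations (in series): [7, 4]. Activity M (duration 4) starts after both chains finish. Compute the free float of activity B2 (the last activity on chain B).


ES(B2) = sum of predecessors on chain B = 7
EF(B2) = ES + duration = 7 + 4 = 11
Successor of B2 is M. ES(M) = max(sum(A), sum(B)) = max(14, 11) = 14
Free float = ES(successor) - EF(current) = 14 - 11 = 3

3


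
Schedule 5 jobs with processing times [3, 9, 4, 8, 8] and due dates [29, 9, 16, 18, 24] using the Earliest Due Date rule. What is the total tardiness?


Sort by due date (EDD order): [(9, 9), (4, 16), (8, 18), (8, 24), (3, 29)]
Compute completion times and tardiness:
  Job 1: p=9, d=9, C=9, tardiness=max(0,9-9)=0
  Job 2: p=4, d=16, C=13, tardiness=max(0,13-16)=0
  Job 3: p=8, d=18, C=21, tardiness=max(0,21-18)=3
  Job 4: p=8, d=24, C=29, tardiness=max(0,29-24)=5
  Job 5: p=3, d=29, C=32, tardiness=max(0,32-29)=3
Total tardiness = 11

11


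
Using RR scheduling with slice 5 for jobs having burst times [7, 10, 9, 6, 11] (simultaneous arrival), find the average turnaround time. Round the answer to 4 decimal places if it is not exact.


Time quantum = 5
Execution trace:
  J1 runs 5 units, time = 5
  J2 runs 5 units, time = 10
  J3 runs 5 units, time = 15
  J4 runs 5 units, time = 20
  J5 runs 5 units, time = 25
  J1 runs 2 units, time = 27
  J2 runs 5 units, time = 32
  J3 runs 4 units, time = 36
  J4 runs 1 units, time = 37
  J5 runs 5 units, time = 42
  J5 runs 1 units, time = 43
Finish times: [27, 32, 36, 37, 43]
Average turnaround = 175/5 = 35.0

35.0


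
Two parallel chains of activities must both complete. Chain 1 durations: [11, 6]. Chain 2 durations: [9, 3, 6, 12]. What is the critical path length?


Path A total = 11 + 6 = 17
Path B total = 9 + 3 + 6 + 12 = 30
Critical path = longest path = max(17, 30) = 30

30


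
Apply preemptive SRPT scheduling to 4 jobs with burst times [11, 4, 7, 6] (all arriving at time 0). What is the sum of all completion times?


Since all jobs arrive at t=0, SRPT equals SPT ordering.
SPT order: [4, 6, 7, 11]
Completion times:
  Job 1: p=4, C=4
  Job 2: p=6, C=10
  Job 3: p=7, C=17
  Job 4: p=11, C=28
Total completion time = 4 + 10 + 17 + 28 = 59

59


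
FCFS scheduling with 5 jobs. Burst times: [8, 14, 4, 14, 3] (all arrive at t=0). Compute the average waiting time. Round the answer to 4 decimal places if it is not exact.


FCFS order (as given): [8, 14, 4, 14, 3]
Waiting times:
  Job 1: wait = 0
  Job 2: wait = 8
  Job 3: wait = 22
  Job 4: wait = 26
  Job 5: wait = 40
Sum of waiting times = 96
Average waiting time = 96/5 = 19.2

19.2


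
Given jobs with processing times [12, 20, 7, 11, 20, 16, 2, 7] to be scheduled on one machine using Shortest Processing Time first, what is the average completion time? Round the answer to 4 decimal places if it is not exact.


Sort jobs by processing time (SPT order): [2, 7, 7, 11, 12, 16, 20, 20]
Compute completion times sequentially:
  Job 1: processing = 2, completes at 2
  Job 2: processing = 7, completes at 9
  Job 3: processing = 7, completes at 16
  Job 4: processing = 11, completes at 27
  Job 5: processing = 12, completes at 39
  Job 6: processing = 16, completes at 55
  Job 7: processing = 20, completes at 75
  Job 8: processing = 20, completes at 95
Sum of completion times = 318
Average completion time = 318/8 = 39.75

39.75


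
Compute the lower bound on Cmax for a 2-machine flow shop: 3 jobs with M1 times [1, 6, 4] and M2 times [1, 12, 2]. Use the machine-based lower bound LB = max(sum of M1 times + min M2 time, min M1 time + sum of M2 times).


LB1 = sum(M1 times) + min(M2 times) = 11 + 1 = 12
LB2 = min(M1 times) + sum(M2 times) = 1 + 15 = 16
Lower bound = max(LB1, LB2) = max(12, 16) = 16

16


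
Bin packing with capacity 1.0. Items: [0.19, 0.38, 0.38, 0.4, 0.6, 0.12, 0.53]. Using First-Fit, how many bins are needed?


Place items sequentially using First-Fit:
  Item 0.19 -> new Bin 1
  Item 0.38 -> Bin 1 (now 0.57)
  Item 0.38 -> Bin 1 (now 0.95)
  Item 0.4 -> new Bin 2
  Item 0.6 -> Bin 2 (now 1.0)
  Item 0.12 -> new Bin 3
  Item 0.53 -> Bin 3 (now 0.65)
Total bins used = 3

3


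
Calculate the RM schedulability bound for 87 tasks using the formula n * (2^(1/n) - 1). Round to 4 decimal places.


Compute 2^(1/87) = 1.0079990316
Subtract 1: 1.0079990316 - 1 = 0.0079990316
Multiply by n: 87 * 0.0079990316 = 0.6959157492
Round to 4 dp: 0.6959

0.6959


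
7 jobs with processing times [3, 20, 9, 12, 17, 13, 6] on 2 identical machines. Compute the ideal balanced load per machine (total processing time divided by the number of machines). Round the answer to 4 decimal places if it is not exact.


Total processing time = 3 + 20 + 9 + 12 + 17 + 13 + 6 = 80
Number of machines = 2
Ideal balanced load = 80 / 2 = 40.0

40.0


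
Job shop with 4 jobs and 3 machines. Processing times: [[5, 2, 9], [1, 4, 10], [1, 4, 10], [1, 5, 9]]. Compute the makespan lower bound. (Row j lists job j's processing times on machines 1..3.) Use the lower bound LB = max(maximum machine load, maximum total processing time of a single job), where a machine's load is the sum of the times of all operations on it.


Machine loads:
  Machine 1: 5 + 1 + 1 + 1 = 8
  Machine 2: 2 + 4 + 4 + 5 = 15
  Machine 3: 9 + 10 + 10 + 9 = 38
Max machine load = 38
Job totals:
  Job 1: 16
  Job 2: 15
  Job 3: 15
  Job 4: 15
Max job total = 16
Lower bound = max(38, 16) = 38

38


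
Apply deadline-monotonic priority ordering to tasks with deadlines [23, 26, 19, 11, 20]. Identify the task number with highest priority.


Sort tasks by relative deadline (ascending):
  Task 4: deadline = 11
  Task 3: deadline = 19
  Task 5: deadline = 20
  Task 1: deadline = 23
  Task 2: deadline = 26
Priority order (highest first): [4, 3, 5, 1, 2]
Highest priority task = 4

4


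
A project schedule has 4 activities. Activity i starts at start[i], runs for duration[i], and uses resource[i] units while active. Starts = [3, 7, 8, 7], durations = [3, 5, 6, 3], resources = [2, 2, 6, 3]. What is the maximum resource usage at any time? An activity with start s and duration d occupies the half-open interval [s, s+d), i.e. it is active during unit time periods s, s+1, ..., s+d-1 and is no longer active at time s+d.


Each activity i is active on [start_i, start_i + duration_i).
Compute total resource usage per time slot:
  t=0: active resources = [], total = 0
  t=1: active resources = [], total = 0
  t=2: active resources = [], total = 0
  t=3: active resources = [2], total = 2
  t=4: active resources = [2], total = 2
  t=5: active resources = [2], total = 2
  t=6: active resources = [], total = 0
  t=7: active resources = [2, 3], total = 5
  t=8: active resources = [2, 6, 3], total = 11
  t=9: active resources = [2, 6, 3], total = 11
  t=10: active resources = [2, 6], total = 8
  t=11: active resources = [2, 6], total = 8
  t=12: active resources = [6], total = 6
  t=13: active resources = [6], total = 6
Peak resource demand = 11

11


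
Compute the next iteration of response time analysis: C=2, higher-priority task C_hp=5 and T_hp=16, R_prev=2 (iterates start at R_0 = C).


R_next = C + ceil(R_prev / T_hp) * C_hp
ceil(2 / 16) = ceil(0.125) = 1
Interference = 1 * 5 = 5
R_next = 2 + 5 = 7

7


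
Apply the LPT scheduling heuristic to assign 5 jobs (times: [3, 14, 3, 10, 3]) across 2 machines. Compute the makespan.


Sort jobs in decreasing order (LPT): [14, 10, 3, 3, 3]
Assign each job to the least loaded machine:
  Machine 1: jobs [14, 3], load = 17
  Machine 2: jobs [10, 3, 3], load = 16
Makespan = max load = 17

17


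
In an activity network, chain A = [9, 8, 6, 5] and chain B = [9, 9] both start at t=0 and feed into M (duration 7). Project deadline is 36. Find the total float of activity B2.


Forward pass: ES(B2) = sum of predecessors on chain B = 9
EF = ES + duration = 9 + 9 = 18
Backward pass: LF(M) = deadline = 36; LS(M) = 36 - 7 = 29
LF(B2) = LS(M) - sum(successors on chain B) = 29 - 0 = 29
LS = LF - duration = 29 - 9 = 20
Total float = LS - ES = 20 - 9 = 11

11


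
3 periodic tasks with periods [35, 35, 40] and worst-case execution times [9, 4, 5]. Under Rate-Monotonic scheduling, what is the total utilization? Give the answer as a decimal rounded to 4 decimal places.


Compute individual utilizations (exact fractions):
  Task 1: C/T = 9/35 (approx. 0.2571)
  Task 2: C/T = 4/35 (approx. 0.1143)
  Task 3: C/T = 5/40 = 1/8 (approx. 0.125)
Total utilization U = 9/35 + 4/35 + 1/8 = 139/280
Rounded to 4 decimal places: U = 0.4964
RM (Liu & Layland) bound for 3 tasks = 0.779763; compare with U = 139/280 (approx. 0.496429)
U <= bound, so schedulable by RM sufficient condition.

0.4964


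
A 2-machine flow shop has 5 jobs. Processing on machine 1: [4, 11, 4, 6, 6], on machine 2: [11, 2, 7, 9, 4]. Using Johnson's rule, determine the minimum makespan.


Apply Johnson's rule:
  Group 1 (a <= b): [(1, 4, 11), (3, 4, 7), (4, 6, 9)]
  Group 2 (a > b): [(5, 6, 4), (2, 11, 2)]
Optimal job order: [1, 3, 4, 5, 2]
Schedule:
  Job 1: M1 done at 4, M2 done at 15
  Job 3: M1 done at 8, M2 done at 22
  Job 4: M1 done at 14, M2 done at 31
  Job 5: M1 done at 20, M2 done at 35
  Job 2: M1 done at 31, M2 done at 37
Makespan = 37

37


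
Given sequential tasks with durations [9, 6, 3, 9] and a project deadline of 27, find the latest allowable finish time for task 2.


LF(activity 2) = deadline - sum of successor durations
Successors: activities 3 through 4 with durations [3, 9]
Sum of successor durations = 12
LF = 27 - 12 = 15

15


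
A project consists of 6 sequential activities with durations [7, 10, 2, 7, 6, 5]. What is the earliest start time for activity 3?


Activity 3 starts after activities 1 through 2 complete.
Predecessor durations: [7, 10]
ES = 7 + 10 = 17

17


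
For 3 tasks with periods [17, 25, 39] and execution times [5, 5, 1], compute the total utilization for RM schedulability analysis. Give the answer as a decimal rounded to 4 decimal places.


Compute individual utilizations (exact fractions):
  Task 1: C/T = 5/17 (approx. 0.2941)
  Task 2: C/T = 5/25 = 1/5 (approx. 0.2)
  Task 3: C/T = 1/39 (approx. 0.0256)
Total utilization U = 5/17 + 1/5 + 1/39 = 1723/3315
Rounded to 4 decimal places: U = 0.5198
RM (Liu & Layland) bound for 3 tasks = 0.779763; compare with U = 1723/3315 (approx. 0.519759)
U <= bound, so schedulable by RM sufficient condition.

0.5198


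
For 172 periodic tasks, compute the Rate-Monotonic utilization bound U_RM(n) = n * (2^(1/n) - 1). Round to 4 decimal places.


Compute 2^(1/172) = 1.0040380565
Subtract 1: 1.0040380565 - 1 = 0.0040380565
Multiply by n: 172 * 0.0040380565 = 0.6945457180
Round to 4 dp: 0.6945

0.6945


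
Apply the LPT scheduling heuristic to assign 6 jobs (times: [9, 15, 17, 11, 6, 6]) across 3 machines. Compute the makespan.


Sort jobs in decreasing order (LPT): [17, 15, 11, 9, 6, 6]
Assign each job to the least loaded machine:
  Machine 1: jobs [17, 6], load = 23
  Machine 2: jobs [15, 6], load = 21
  Machine 3: jobs [11, 9], load = 20
Makespan = max load = 23

23


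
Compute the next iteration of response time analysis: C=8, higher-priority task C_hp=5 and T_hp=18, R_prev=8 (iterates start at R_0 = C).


R_next = C + ceil(R_prev / T_hp) * C_hp
ceil(8 / 18) = ceil(0.4444) = 1
Interference = 1 * 5 = 5
R_next = 8 + 5 = 13

13


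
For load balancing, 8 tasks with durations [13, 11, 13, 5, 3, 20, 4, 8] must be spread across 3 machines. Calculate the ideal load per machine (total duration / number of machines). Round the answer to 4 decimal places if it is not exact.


Total processing time = 13 + 11 + 13 + 5 + 3 + 20 + 4 + 8 = 77
Number of machines = 3
Ideal balanced load = 77 / 3 = 25.6667

25.6667


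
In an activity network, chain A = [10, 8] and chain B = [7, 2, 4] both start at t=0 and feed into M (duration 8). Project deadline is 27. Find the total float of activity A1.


Forward pass: ES(A1) = sum of predecessors on chain A = 0
EF = ES + duration = 0 + 10 = 10
Backward pass: LF(M) = deadline = 27; LS(M) = 27 - 8 = 19
LF(A1) = LS(M) - sum(successors on chain A) = 19 - 8 = 11
LS = LF - duration = 11 - 10 = 1
Total float = LS - ES = 1 - 0 = 1

1


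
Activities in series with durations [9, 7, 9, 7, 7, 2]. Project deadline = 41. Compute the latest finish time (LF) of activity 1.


LF(activity 1) = deadline - sum of successor durations
Successors: activities 2 through 6 with durations [7, 9, 7, 7, 2]
Sum of successor durations = 32
LF = 41 - 32 = 9

9


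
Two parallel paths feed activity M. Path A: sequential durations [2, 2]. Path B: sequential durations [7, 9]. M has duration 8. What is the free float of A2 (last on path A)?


ES(A2) = sum of predecessors on chain A = 2
EF(A2) = ES + duration = 2 + 2 = 4
Successor of A2 is M. ES(M) = max(sum(A), sum(B)) = max(4, 16) = 16
Free float = ES(successor) - EF(current) = 16 - 4 = 12

12


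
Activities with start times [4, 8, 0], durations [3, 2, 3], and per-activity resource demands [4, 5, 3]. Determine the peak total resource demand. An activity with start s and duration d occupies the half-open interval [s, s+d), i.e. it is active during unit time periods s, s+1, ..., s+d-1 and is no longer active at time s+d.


Each activity i is active on [start_i, start_i + duration_i).
Compute total resource usage per time slot:
  t=0: active resources = [3], total = 3
  t=1: active resources = [3], total = 3
  t=2: active resources = [3], total = 3
  t=3: active resources = [], total = 0
  t=4: active resources = [4], total = 4
  t=5: active resources = [4], total = 4
  t=6: active resources = [4], total = 4
  t=7: active resources = [], total = 0
  t=8: active resources = [5], total = 5
  t=9: active resources = [5], total = 5
Peak resource demand = 5

5


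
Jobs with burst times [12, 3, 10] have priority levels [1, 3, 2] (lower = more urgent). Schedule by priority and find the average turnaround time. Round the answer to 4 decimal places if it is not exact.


Sort by priority (ascending = highest first):
Order: [(1, 12), (2, 10), (3, 3)]
Completion times:
  Priority 1, burst=12, C=12
  Priority 2, burst=10, C=22
  Priority 3, burst=3, C=25
Average turnaround = 59/3 = 19.6667

19.6667


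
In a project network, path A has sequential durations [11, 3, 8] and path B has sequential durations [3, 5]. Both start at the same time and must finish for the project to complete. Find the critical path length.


Path A total = 11 + 3 + 8 = 22
Path B total = 3 + 5 = 8
Critical path = longest path = max(22, 8) = 22

22


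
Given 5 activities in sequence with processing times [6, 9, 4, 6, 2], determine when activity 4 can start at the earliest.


Activity 4 starts after activities 1 through 3 complete.
Predecessor durations: [6, 9, 4]
ES = 6 + 9 + 4 = 19

19


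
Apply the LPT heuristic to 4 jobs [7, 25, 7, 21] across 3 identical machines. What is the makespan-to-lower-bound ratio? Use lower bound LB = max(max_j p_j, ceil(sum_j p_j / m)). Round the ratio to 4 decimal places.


LPT order: [25, 21, 7, 7]
Machine loads after assignment: [25, 21, 14]
LPT makespan = 25
Lower bound = max(max_job, ceil(total/3)) = max(25, 20) = 25
Ratio = 25 / 25 = 1.0

1.0


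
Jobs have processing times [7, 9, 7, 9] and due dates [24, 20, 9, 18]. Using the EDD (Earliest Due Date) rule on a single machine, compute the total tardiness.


Sort by due date (EDD order): [(7, 9), (9, 18), (9, 20), (7, 24)]
Compute completion times and tardiness:
  Job 1: p=7, d=9, C=7, tardiness=max(0,7-9)=0
  Job 2: p=9, d=18, C=16, tardiness=max(0,16-18)=0
  Job 3: p=9, d=20, C=25, tardiness=max(0,25-20)=5
  Job 4: p=7, d=24, C=32, tardiness=max(0,32-24)=8
Total tardiness = 13

13


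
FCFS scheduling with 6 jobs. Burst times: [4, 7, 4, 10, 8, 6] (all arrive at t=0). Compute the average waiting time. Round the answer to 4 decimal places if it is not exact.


FCFS order (as given): [4, 7, 4, 10, 8, 6]
Waiting times:
  Job 1: wait = 0
  Job 2: wait = 4
  Job 3: wait = 11
  Job 4: wait = 15
  Job 5: wait = 25
  Job 6: wait = 33
Sum of waiting times = 88
Average waiting time = 88/6 = 14.6667

14.6667


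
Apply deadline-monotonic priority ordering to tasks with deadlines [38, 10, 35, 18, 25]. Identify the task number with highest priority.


Sort tasks by relative deadline (ascending):
  Task 2: deadline = 10
  Task 4: deadline = 18
  Task 5: deadline = 25
  Task 3: deadline = 35
  Task 1: deadline = 38
Priority order (highest first): [2, 4, 5, 3, 1]
Highest priority task = 2

2


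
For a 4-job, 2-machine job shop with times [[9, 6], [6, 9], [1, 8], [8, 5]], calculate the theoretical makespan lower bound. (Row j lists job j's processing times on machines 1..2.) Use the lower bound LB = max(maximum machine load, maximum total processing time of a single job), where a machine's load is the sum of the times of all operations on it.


Machine loads:
  Machine 1: 9 + 6 + 1 + 8 = 24
  Machine 2: 6 + 9 + 8 + 5 = 28
Max machine load = 28
Job totals:
  Job 1: 15
  Job 2: 15
  Job 3: 9
  Job 4: 13
Max job total = 15
Lower bound = max(28, 15) = 28

28


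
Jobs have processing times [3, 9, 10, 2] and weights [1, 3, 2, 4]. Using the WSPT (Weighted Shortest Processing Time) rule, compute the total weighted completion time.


Compute p/w ratios and sort ascending (WSPT): [(2, 4), (3, 1), (9, 3), (10, 2)]
Compute weighted completion times:
  Job (p=2,w=4): C=2, w*C=4*2=8
  Job (p=3,w=1): C=5, w*C=1*5=5
  Job (p=9,w=3): C=14, w*C=3*14=42
  Job (p=10,w=2): C=24, w*C=2*24=48
Total weighted completion time = 103

103


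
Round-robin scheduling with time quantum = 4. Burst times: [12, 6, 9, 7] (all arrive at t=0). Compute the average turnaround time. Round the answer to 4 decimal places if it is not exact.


Time quantum = 4
Execution trace:
  J1 runs 4 units, time = 4
  J2 runs 4 units, time = 8
  J3 runs 4 units, time = 12
  J4 runs 4 units, time = 16
  J1 runs 4 units, time = 20
  J2 runs 2 units, time = 22
  J3 runs 4 units, time = 26
  J4 runs 3 units, time = 29
  J1 runs 4 units, time = 33
  J3 runs 1 units, time = 34
Finish times: [33, 22, 34, 29]
Average turnaround = 118/4 = 29.5

29.5


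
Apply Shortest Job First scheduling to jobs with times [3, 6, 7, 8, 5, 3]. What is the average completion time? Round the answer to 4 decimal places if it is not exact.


SJF order (ascending): [3, 3, 5, 6, 7, 8]
Completion times:
  Job 1: burst=3, C=3
  Job 2: burst=3, C=6
  Job 3: burst=5, C=11
  Job 4: burst=6, C=17
  Job 5: burst=7, C=24
  Job 6: burst=8, C=32
Average completion = 93/6 = 15.5

15.5


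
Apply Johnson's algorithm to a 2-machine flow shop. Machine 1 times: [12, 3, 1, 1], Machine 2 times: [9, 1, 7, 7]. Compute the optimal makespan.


Apply Johnson's rule:
  Group 1 (a <= b): [(3, 1, 7), (4, 1, 7)]
  Group 2 (a > b): [(1, 12, 9), (2, 3, 1)]
Optimal job order: [3, 4, 1, 2]
Schedule:
  Job 3: M1 done at 1, M2 done at 8
  Job 4: M1 done at 2, M2 done at 15
  Job 1: M1 done at 14, M2 done at 24
  Job 2: M1 done at 17, M2 done at 25
Makespan = 25

25


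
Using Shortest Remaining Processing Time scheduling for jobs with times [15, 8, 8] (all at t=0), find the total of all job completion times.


Since all jobs arrive at t=0, SRPT equals SPT ordering.
SPT order: [8, 8, 15]
Completion times:
  Job 1: p=8, C=8
  Job 2: p=8, C=16
  Job 3: p=15, C=31
Total completion time = 8 + 16 + 31 = 55

55


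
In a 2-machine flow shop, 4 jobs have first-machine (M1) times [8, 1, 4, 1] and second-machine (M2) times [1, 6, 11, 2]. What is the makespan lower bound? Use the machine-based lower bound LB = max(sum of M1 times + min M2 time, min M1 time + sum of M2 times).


LB1 = sum(M1 times) + min(M2 times) = 14 + 1 = 15
LB2 = min(M1 times) + sum(M2 times) = 1 + 20 = 21
Lower bound = max(LB1, LB2) = max(15, 21) = 21

21


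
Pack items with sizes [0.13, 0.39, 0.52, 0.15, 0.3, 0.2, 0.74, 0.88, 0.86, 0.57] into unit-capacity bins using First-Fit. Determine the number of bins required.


Place items sequentially using First-Fit:
  Item 0.13 -> new Bin 1
  Item 0.39 -> Bin 1 (now 0.52)
  Item 0.52 -> new Bin 2
  Item 0.15 -> Bin 1 (now 0.67)
  Item 0.3 -> Bin 1 (now 0.97)
  Item 0.2 -> Bin 2 (now 0.72)
  Item 0.74 -> new Bin 3
  Item 0.88 -> new Bin 4
  Item 0.86 -> new Bin 5
  Item 0.57 -> new Bin 6
Total bins used = 6

6


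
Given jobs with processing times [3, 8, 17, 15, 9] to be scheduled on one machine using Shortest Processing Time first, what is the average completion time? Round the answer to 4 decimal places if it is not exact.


Sort jobs by processing time (SPT order): [3, 8, 9, 15, 17]
Compute completion times sequentially:
  Job 1: processing = 3, completes at 3
  Job 2: processing = 8, completes at 11
  Job 3: processing = 9, completes at 20
  Job 4: processing = 15, completes at 35
  Job 5: processing = 17, completes at 52
Sum of completion times = 121
Average completion time = 121/5 = 24.2

24.2


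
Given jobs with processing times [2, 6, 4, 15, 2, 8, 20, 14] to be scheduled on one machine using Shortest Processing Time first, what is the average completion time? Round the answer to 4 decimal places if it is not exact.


Sort jobs by processing time (SPT order): [2, 2, 4, 6, 8, 14, 15, 20]
Compute completion times sequentially:
  Job 1: processing = 2, completes at 2
  Job 2: processing = 2, completes at 4
  Job 3: processing = 4, completes at 8
  Job 4: processing = 6, completes at 14
  Job 5: processing = 8, completes at 22
  Job 6: processing = 14, completes at 36
  Job 7: processing = 15, completes at 51
  Job 8: processing = 20, completes at 71
Sum of completion times = 208
Average completion time = 208/8 = 26.0

26.0


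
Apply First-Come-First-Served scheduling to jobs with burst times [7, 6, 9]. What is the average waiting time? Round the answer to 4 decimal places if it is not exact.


FCFS order (as given): [7, 6, 9]
Waiting times:
  Job 1: wait = 0
  Job 2: wait = 7
  Job 3: wait = 13
Sum of waiting times = 20
Average waiting time = 20/3 = 6.6667

6.6667


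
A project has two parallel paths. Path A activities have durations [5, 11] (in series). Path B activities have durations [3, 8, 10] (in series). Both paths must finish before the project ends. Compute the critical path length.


Path A total = 5 + 11 = 16
Path B total = 3 + 8 + 10 = 21
Critical path = longest path = max(16, 21) = 21

21


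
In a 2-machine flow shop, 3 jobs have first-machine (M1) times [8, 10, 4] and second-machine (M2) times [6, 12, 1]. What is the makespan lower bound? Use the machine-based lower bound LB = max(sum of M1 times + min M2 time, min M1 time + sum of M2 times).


LB1 = sum(M1 times) + min(M2 times) = 22 + 1 = 23
LB2 = min(M1 times) + sum(M2 times) = 4 + 19 = 23
Lower bound = max(LB1, LB2) = max(23, 23) = 23

23


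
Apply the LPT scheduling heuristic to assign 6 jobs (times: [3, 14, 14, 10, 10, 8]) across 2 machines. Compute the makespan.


Sort jobs in decreasing order (LPT): [14, 14, 10, 10, 8, 3]
Assign each job to the least loaded machine:
  Machine 1: jobs [14, 10, 8], load = 32
  Machine 2: jobs [14, 10, 3], load = 27
Makespan = max load = 32

32


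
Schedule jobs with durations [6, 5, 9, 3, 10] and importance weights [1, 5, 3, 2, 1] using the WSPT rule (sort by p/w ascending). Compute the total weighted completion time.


Compute p/w ratios and sort ascending (WSPT): [(5, 5), (3, 2), (9, 3), (6, 1), (10, 1)]
Compute weighted completion times:
  Job (p=5,w=5): C=5, w*C=5*5=25
  Job (p=3,w=2): C=8, w*C=2*8=16
  Job (p=9,w=3): C=17, w*C=3*17=51
  Job (p=6,w=1): C=23, w*C=1*23=23
  Job (p=10,w=1): C=33, w*C=1*33=33
Total weighted completion time = 148

148


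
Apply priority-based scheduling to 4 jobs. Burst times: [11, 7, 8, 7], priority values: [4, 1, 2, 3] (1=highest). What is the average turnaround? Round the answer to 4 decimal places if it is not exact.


Sort by priority (ascending = highest first):
Order: [(1, 7), (2, 8), (3, 7), (4, 11)]
Completion times:
  Priority 1, burst=7, C=7
  Priority 2, burst=8, C=15
  Priority 3, burst=7, C=22
  Priority 4, burst=11, C=33
Average turnaround = 77/4 = 19.25

19.25


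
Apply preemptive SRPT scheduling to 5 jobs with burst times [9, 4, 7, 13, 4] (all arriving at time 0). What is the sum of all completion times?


Since all jobs arrive at t=0, SRPT equals SPT ordering.
SPT order: [4, 4, 7, 9, 13]
Completion times:
  Job 1: p=4, C=4
  Job 2: p=4, C=8
  Job 3: p=7, C=15
  Job 4: p=9, C=24
  Job 5: p=13, C=37
Total completion time = 4 + 8 + 15 + 24 + 37 = 88

88


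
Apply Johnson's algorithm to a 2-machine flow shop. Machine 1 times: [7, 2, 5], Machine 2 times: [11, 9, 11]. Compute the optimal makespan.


Apply Johnson's rule:
  Group 1 (a <= b): [(2, 2, 9), (3, 5, 11), (1, 7, 11)]
  Group 2 (a > b): []
Optimal job order: [2, 3, 1]
Schedule:
  Job 2: M1 done at 2, M2 done at 11
  Job 3: M1 done at 7, M2 done at 22
  Job 1: M1 done at 14, M2 done at 33
Makespan = 33

33


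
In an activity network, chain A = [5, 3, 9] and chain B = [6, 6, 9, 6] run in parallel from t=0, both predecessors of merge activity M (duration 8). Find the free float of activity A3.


ES(A3) = sum of predecessors on chain A = 8
EF(A3) = ES + duration = 8 + 9 = 17
Successor of A3 is M. ES(M) = max(sum(A), sum(B)) = max(17, 27) = 27
Free float = ES(successor) - EF(current) = 27 - 17 = 10

10


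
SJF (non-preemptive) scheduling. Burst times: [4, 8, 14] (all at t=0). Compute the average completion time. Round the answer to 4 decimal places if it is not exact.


SJF order (ascending): [4, 8, 14]
Completion times:
  Job 1: burst=4, C=4
  Job 2: burst=8, C=12
  Job 3: burst=14, C=26
Average completion = 42/3 = 14.0

14.0


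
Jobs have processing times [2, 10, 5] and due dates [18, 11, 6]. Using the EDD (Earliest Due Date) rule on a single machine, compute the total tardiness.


Sort by due date (EDD order): [(5, 6), (10, 11), (2, 18)]
Compute completion times and tardiness:
  Job 1: p=5, d=6, C=5, tardiness=max(0,5-6)=0
  Job 2: p=10, d=11, C=15, tardiness=max(0,15-11)=4
  Job 3: p=2, d=18, C=17, tardiness=max(0,17-18)=0
Total tardiness = 4

4


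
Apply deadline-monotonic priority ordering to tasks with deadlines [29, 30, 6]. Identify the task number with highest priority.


Sort tasks by relative deadline (ascending):
  Task 3: deadline = 6
  Task 1: deadline = 29
  Task 2: deadline = 30
Priority order (highest first): [3, 1, 2]
Highest priority task = 3

3


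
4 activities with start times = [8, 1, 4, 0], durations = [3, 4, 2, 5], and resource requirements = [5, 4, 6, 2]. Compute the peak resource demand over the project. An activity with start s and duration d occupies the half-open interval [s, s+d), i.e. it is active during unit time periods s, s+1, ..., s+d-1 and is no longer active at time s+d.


Each activity i is active on [start_i, start_i + duration_i).
Compute total resource usage per time slot:
  t=0: active resources = [2], total = 2
  t=1: active resources = [4, 2], total = 6
  t=2: active resources = [4, 2], total = 6
  t=3: active resources = [4, 2], total = 6
  t=4: active resources = [4, 6, 2], total = 12
  t=5: active resources = [6], total = 6
  t=6: active resources = [], total = 0
  t=7: active resources = [], total = 0
  t=8: active resources = [5], total = 5
  t=9: active resources = [5], total = 5
  t=10: active resources = [5], total = 5
Peak resource demand = 12

12


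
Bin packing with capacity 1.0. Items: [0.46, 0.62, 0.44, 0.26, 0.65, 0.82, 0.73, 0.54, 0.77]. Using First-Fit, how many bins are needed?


Place items sequentially using First-Fit:
  Item 0.46 -> new Bin 1
  Item 0.62 -> new Bin 2
  Item 0.44 -> Bin 1 (now 0.9)
  Item 0.26 -> Bin 2 (now 0.88)
  Item 0.65 -> new Bin 3
  Item 0.82 -> new Bin 4
  Item 0.73 -> new Bin 5
  Item 0.54 -> new Bin 6
  Item 0.77 -> new Bin 7
Total bins used = 7

7


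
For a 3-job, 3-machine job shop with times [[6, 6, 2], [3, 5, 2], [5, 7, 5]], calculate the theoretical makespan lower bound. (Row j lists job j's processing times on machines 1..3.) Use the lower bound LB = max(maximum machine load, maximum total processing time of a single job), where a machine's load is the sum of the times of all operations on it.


Machine loads:
  Machine 1: 6 + 3 + 5 = 14
  Machine 2: 6 + 5 + 7 = 18
  Machine 3: 2 + 2 + 5 = 9
Max machine load = 18
Job totals:
  Job 1: 14
  Job 2: 10
  Job 3: 17
Max job total = 17
Lower bound = max(18, 17) = 18

18


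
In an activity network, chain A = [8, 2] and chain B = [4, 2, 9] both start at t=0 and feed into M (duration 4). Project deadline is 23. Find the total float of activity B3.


Forward pass: ES(B3) = sum of predecessors on chain B = 6
EF = ES + duration = 6 + 9 = 15
Backward pass: LF(M) = deadline = 23; LS(M) = 23 - 4 = 19
LF(B3) = LS(M) - sum(successors on chain B) = 19 - 0 = 19
LS = LF - duration = 19 - 9 = 10
Total float = LS - ES = 10 - 6 = 4

4


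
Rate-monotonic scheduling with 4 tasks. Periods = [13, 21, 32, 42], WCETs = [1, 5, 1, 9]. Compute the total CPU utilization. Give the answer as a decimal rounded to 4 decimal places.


Compute individual utilizations (exact fractions):
  Task 1: C/T = 1/13 (approx. 0.0769)
  Task 2: C/T = 5/21 (approx. 0.2381)
  Task 3: C/T = 1/32 (approx. 0.0313)
  Task 4: C/T = 9/42 = 3/14 (approx. 0.2143)
Total utilization U = 1/13 + 5/21 + 1/32 + 3/14 = 4897/8736
Rounded to 4 decimal places: U = 0.5606
RM (Liu & Layland) bound for 4 tasks = 0.756828; compare with U = 4897/8736 (approx. 0.560554)
U <= bound, so schedulable by RM sufficient condition.

0.5606


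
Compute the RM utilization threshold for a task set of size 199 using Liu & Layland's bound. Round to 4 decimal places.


Compute 2^(1/199) = 1.0034892249
Subtract 1: 1.0034892249 - 1 = 0.0034892249
Multiply by n: 199 * 0.0034892249 = 0.6943557551
Round to 4 dp: 0.6944

0.6944


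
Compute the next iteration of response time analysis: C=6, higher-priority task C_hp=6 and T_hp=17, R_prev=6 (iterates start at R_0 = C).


R_next = C + ceil(R_prev / T_hp) * C_hp
ceil(6 / 17) = ceil(0.3529) = 1
Interference = 1 * 6 = 6
R_next = 6 + 6 = 12

12


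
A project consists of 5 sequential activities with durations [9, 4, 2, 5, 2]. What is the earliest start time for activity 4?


Activity 4 starts after activities 1 through 3 complete.
Predecessor durations: [9, 4, 2]
ES = 9 + 4 + 2 = 15

15


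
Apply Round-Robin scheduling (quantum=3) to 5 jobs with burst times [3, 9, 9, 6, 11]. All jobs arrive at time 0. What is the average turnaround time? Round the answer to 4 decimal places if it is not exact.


Time quantum = 3
Execution trace:
  J1 runs 3 units, time = 3
  J2 runs 3 units, time = 6
  J3 runs 3 units, time = 9
  J4 runs 3 units, time = 12
  J5 runs 3 units, time = 15
  J2 runs 3 units, time = 18
  J3 runs 3 units, time = 21
  J4 runs 3 units, time = 24
  J5 runs 3 units, time = 27
  J2 runs 3 units, time = 30
  J3 runs 3 units, time = 33
  J5 runs 3 units, time = 36
  J5 runs 2 units, time = 38
Finish times: [3, 30, 33, 24, 38]
Average turnaround = 128/5 = 25.6

25.6


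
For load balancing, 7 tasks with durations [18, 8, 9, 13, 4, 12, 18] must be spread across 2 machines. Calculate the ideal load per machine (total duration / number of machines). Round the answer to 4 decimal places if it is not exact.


Total processing time = 18 + 8 + 9 + 13 + 4 + 12 + 18 = 82
Number of machines = 2
Ideal balanced load = 82 / 2 = 41.0

41.0


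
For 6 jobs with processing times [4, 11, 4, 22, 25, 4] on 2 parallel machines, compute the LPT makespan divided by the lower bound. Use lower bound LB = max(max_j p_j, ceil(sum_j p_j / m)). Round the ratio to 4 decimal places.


LPT order: [25, 22, 11, 4, 4, 4]
Machine loads after assignment: [37, 33]
LPT makespan = 37
Lower bound = max(max_job, ceil(total/2)) = max(25, 35) = 35
Ratio = 37 / 35 = 1.0571

1.0571


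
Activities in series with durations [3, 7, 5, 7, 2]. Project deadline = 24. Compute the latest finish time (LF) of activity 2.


LF(activity 2) = deadline - sum of successor durations
Successors: activities 3 through 5 with durations [5, 7, 2]
Sum of successor durations = 14
LF = 24 - 14 = 10

10


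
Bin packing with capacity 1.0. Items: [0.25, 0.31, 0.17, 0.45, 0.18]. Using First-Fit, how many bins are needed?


Place items sequentially using First-Fit:
  Item 0.25 -> new Bin 1
  Item 0.31 -> Bin 1 (now 0.56)
  Item 0.17 -> Bin 1 (now 0.73)
  Item 0.45 -> new Bin 2
  Item 0.18 -> Bin 1 (now 0.91)
Total bins used = 2

2


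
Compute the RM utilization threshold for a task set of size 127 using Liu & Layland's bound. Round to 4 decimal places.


Compute 2^(1/127) = 1.0054727730
Subtract 1: 1.0054727730 - 1 = 0.0054727730
Multiply by n: 127 * 0.0054727730 = 0.6950421710
Round to 4 dp: 0.6950

0.6950


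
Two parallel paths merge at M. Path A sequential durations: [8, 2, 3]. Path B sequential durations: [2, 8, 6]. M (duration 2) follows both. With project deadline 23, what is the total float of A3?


Forward pass: ES(A3) = sum of predecessors on chain A = 10
EF = ES + duration = 10 + 3 = 13
Backward pass: LF(M) = deadline = 23; LS(M) = 23 - 2 = 21
LF(A3) = LS(M) - sum(successors on chain A) = 21 - 0 = 21
LS = LF - duration = 21 - 3 = 18
Total float = LS - ES = 18 - 10 = 8

8


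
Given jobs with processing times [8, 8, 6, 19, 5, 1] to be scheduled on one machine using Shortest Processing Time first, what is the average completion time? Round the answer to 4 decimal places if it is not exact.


Sort jobs by processing time (SPT order): [1, 5, 6, 8, 8, 19]
Compute completion times sequentially:
  Job 1: processing = 1, completes at 1
  Job 2: processing = 5, completes at 6
  Job 3: processing = 6, completes at 12
  Job 4: processing = 8, completes at 20
  Job 5: processing = 8, completes at 28
  Job 6: processing = 19, completes at 47
Sum of completion times = 114
Average completion time = 114/6 = 19.0

19.0


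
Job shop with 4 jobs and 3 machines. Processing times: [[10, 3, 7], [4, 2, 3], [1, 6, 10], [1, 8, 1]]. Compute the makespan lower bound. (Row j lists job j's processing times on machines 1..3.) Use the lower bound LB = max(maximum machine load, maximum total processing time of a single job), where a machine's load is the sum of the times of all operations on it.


Machine loads:
  Machine 1: 10 + 4 + 1 + 1 = 16
  Machine 2: 3 + 2 + 6 + 8 = 19
  Machine 3: 7 + 3 + 10 + 1 = 21
Max machine load = 21
Job totals:
  Job 1: 20
  Job 2: 9
  Job 3: 17
  Job 4: 10
Max job total = 20
Lower bound = max(21, 20) = 21

21


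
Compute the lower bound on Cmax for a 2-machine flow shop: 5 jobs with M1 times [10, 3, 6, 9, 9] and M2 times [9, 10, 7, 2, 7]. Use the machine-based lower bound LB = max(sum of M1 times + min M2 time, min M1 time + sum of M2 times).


LB1 = sum(M1 times) + min(M2 times) = 37 + 2 = 39
LB2 = min(M1 times) + sum(M2 times) = 3 + 35 = 38
Lower bound = max(LB1, LB2) = max(39, 38) = 39

39


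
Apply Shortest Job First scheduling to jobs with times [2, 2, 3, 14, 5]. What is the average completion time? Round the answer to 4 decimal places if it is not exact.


SJF order (ascending): [2, 2, 3, 5, 14]
Completion times:
  Job 1: burst=2, C=2
  Job 2: burst=2, C=4
  Job 3: burst=3, C=7
  Job 4: burst=5, C=12
  Job 5: burst=14, C=26
Average completion = 51/5 = 10.2

10.2


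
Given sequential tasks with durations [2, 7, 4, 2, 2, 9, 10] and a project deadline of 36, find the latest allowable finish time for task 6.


LF(activity 6) = deadline - sum of successor durations
Successors: activities 7 through 7 with durations [10]
Sum of successor durations = 10
LF = 36 - 10 = 26

26


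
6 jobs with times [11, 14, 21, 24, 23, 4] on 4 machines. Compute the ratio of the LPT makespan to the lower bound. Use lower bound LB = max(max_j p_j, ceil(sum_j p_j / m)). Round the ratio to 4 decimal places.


LPT order: [24, 23, 21, 14, 11, 4]
Machine loads after assignment: [24, 23, 25, 25]
LPT makespan = 25
Lower bound = max(max_job, ceil(total/4)) = max(24, 25) = 25
Ratio = 25 / 25 = 1.0

1.0


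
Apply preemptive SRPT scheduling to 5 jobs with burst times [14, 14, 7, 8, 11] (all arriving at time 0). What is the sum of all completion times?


Since all jobs arrive at t=0, SRPT equals SPT ordering.
SPT order: [7, 8, 11, 14, 14]
Completion times:
  Job 1: p=7, C=7
  Job 2: p=8, C=15
  Job 3: p=11, C=26
  Job 4: p=14, C=40
  Job 5: p=14, C=54
Total completion time = 7 + 15 + 26 + 40 + 54 = 142

142


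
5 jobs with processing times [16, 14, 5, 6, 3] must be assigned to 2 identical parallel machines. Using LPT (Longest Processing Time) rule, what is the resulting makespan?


Sort jobs in decreasing order (LPT): [16, 14, 6, 5, 3]
Assign each job to the least loaded machine:
  Machine 1: jobs [16, 5], load = 21
  Machine 2: jobs [14, 6, 3], load = 23
Makespan = max load = 23

23


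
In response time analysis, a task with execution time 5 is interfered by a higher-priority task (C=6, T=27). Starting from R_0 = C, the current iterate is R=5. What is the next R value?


R_next = C + ceil(R_prev / T_hp) * C_hp
ceil(5 / 27) = ceil(0.1852) = 1
Interference = 1 * 6 = 6
R_next = 5 + 6 = 11

11


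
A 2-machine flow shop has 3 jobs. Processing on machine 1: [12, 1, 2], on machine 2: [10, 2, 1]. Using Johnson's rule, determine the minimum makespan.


Apply Johnson's rule:
  Group 1 (a <= b): [(2, 1, 2)]
  Group 2 (a > b): [(1, 12, 10), (3, 2, 1)]
Optimal job order: [2, 1, 3]
Schedule:
  Job 2: M1 done at 1, M2 done at 3
  Job 1: M1 done at 13, M2 done at 23
  Job 3: M1 done at 15, M2 done at 24
Makespan = 24

24


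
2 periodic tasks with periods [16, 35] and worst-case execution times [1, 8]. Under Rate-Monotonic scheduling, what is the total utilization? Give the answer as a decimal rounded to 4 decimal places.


Compute individual utilizations (exact fractions):
  Task 1: C/T = 1/16 (approx. 0.0625)
  Task 2: C/T = 8/35 (approx. 0.2286)
Total utilization U = 1/16 + 8/35 = 163/560
Rounded to 4 decimal places: U = 0.2911
RM (Liu & Layland) bound for 2 tasks = 0.828427; compare with U = 163/560 (approx. 0.291071)
U <= bound, so schedulable by RM sufficient condition.

0.2911


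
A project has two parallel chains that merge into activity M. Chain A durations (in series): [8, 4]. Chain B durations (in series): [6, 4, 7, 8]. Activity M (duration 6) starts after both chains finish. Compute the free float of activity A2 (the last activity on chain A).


ES(A2) = sum of predecessors on chain A = 8
EF(A2) = ES + duration = 8 + 4 = 12
Successor of A2 is M. ES(M) = max(sum(A), sum(B)) = max(12, 25) = 25
Free float = ES(successor) - EF(current) = 25 - 12 = 13

13
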